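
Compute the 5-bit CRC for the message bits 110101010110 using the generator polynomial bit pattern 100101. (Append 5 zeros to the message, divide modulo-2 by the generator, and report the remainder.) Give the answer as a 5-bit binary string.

Append 5 zeros: 11010101011000000. Divide by 100101 (XOR where the leading bit is 1):
  pos 0: 110101 XOR 100101 = 010000
  pos 1: 100000 XOR 100101 = 000101
  pos 4: 101101 XOR 100101 = 001000
  pos 6: 100010 XOR 100101 = 000111
  pos 9: 111000 XOR 100101 = 011101
  pos 10: 111010 XOR 100101 = 011111
  pos 11: 111110 XOR 100101 = 011011
Remainder (last 5 bits) = 11011. This is the CRC / FCS.

11011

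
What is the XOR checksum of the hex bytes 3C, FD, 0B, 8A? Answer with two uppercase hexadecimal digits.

XOR the bytes together:
  start with 0x3C
  0x3C ⊕ 0xFD = 0xC1
  0xC1 ⊕ 0x0B = 0xCA
  0xCA ⊕ 0x8A = 0x40

40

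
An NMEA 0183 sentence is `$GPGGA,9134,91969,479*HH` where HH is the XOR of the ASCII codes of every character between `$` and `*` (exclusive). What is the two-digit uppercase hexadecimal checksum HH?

XOR the ASCII codes of the payload characters:
  'G' = 0x47 → acc = 0x47
  'P' = 0x50 → acc = 0x17
  'G' = 0x47 → acc = 0x50
  'G' = 0x47 → acc = 0x17
  'A' = 0x41 → acc = 0x56
  ',' = 0x2C → acc = 0x7A
  '9' = 0x39 → acc = 0x43
  '1' = 0x31 → acc = 0x72
  '3' = 0x33 → acc = 0x41
  '4' = 0x34 → acc = 0x75
  ',' = 0x2C → acc = 0x59
  '9' = 0x39 → acc = 0x60
  '1' = 0x31 → acc = 0x51
  '9' = 0x39 → acc = 0x68
  '6' = 0x36 → acc = 0x5E
  '9' = 0x39 → acc = 0x67
  ',' = 0x2C → acc = 0x4B
  '4' = 0x34 → acc = 0x7F
  '7' = 0x37 → acc = 0x48
  '9' = 0x39 → acc = 0x71
Checksum = 0x71.

71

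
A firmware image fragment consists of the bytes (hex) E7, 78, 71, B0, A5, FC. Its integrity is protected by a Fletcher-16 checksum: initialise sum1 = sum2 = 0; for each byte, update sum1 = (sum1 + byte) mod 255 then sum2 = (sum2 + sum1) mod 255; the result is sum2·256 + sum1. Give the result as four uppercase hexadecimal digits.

E925

Running sums (mod 255):
  after byte 0 (E7): sum1=231, sum2=231
  after byte 1 (78): sum1=96, sum2=72
  after byte 2 (71): sum1=209, sum2=26
  after byte 3 (B0): sum1=130, sum2=156
  after byte 4 (A5): sum1=40, sum2=196
  after byte 5 (FC): sum1=37, sum2=233
Checksum = sum2·256 + sum1 = 233·256 + 37 = 59685 = 0xE925.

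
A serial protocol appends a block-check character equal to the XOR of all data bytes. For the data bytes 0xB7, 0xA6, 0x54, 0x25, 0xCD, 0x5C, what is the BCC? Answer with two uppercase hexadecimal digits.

XOR the bytes together:
  start with 0xB7
  0xB7 ⊕ 0xA6 = 0x11
  0x11 ⊕ 0x54 = 0x45
  0x45 ⊕ 0x25 = 0x60
  0x60 ⊕ 0xCD = 0xAD
  0xAD ⊕ 0x5C = 0xF1

F1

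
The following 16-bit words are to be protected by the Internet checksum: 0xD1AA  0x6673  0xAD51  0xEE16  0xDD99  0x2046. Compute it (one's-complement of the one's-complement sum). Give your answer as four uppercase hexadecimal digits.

One's-complement addition (fold any carry out of bit 15 back into bit 0):
  0xD1AA + 0x6673 = 0x1381D → wrap carry → 0x381E
  0x381E + 0xAD51 = 0x0E56F
  0xE56F + 0xEE16 = 0x1D385 → wrap carry → 0xD386
  0xD386 + 0xDD99 = 0x1B11F → wrap carry → 0xB120
  0xB120 + 0x2046 = 0x0D166
One's-complement sum = 0xD166.
Checksum = ~0xD166 & 0xFFFF = 0x2E99.

2E99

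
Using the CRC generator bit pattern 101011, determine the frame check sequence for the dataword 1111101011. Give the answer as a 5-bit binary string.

Append 5 zeros: 111110101100000. Divide by 101011 (XOR where the leading bit is 1):
  pos 0: 111110 XOR 101011 = 010101
  pos 1: 101011 XOR 101011 = 000000
  pos 8: 110000 XOR 101011 = 011011
  pos 9: 110110 XOR 101011 = 011101
Remainder (last 5 bits) = 11101. This is the CRC / FCS.

11101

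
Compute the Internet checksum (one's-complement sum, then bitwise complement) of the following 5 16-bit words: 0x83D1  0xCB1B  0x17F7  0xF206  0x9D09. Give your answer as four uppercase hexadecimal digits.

0A0B

One's-complement addition (fold any carry out of bit 15 back into bit 0):
  0x83D1 + 0xCB1B = 0x14EEC → wrap carry → 0x4EED
  0x4EED + 0x17F7 = 0x066E4
  0x66E4 + 0xF206 = 0x158EA → wrap carry → 0x58EB
  0x58EB + 0x9D09 = 0x0F5F4
One's-complement sum = 0xF5F4.
Checksum = ~0xF5F4 & 0xFFFF = 0x0A0B.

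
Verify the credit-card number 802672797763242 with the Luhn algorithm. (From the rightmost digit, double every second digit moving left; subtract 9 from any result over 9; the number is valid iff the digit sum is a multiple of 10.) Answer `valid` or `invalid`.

From the right, keep odd positions and double even positions (subtract 9 from any doubled value over 9):
  doubled (positions 2,4,...): 8 6 5 9 4 3 0 → sum 35
  kept (positions 1,3,...): 2 2 6 7 7 7 2 8 → sum 41
Total = 76.
76 mod 10 = 6, so the number is invalid.

invalid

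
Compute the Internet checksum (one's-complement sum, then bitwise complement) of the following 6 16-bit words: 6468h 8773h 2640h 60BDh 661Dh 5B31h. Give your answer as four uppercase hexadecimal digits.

One's-complement addition (fold any carry out of bit 15 back into bit 0):
  0x6468 + 0x8773 = 0x0EBDB
  0xEBDB + 0x2640 = 0x1121B → wrap carry → 0x121C
  0x121C + 0x60BD = 0x072D9
  0x72D9 + 0x661D = 0x0D8F6
  0xD8F6 + 0x5B31 = 0x13427 → wrap carry → 0x3428
One's-complement sum = 0x3428.
Checksum = ~0x3428 & 0xFFFF = 0xCBD7.

CBD7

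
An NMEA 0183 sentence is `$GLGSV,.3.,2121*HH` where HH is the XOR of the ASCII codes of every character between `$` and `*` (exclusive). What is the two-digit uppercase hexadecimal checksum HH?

XOR the ASCII codes of the payload characters:
  'G' = 0x47 → acc = 0x47
  'L' = 0x4C → acc = 0x0B
  'G' = 0x47 → acc = 0x4C
  'S' = 0x53 → acc = 0x1F
  'V' = 0x56 → acc = 0x49
  ',' = 0x2C → acc = 0x65
  '.' = 0x2E → acc = 0x4B
  '3' = 0x33 → acc = 0x78
  '.' = 0x2E → acc = 0x56
  ',' = 0x2C → acc = 0x7A
  '2' = 0x32 → acc = 0x48
  '1' = 0x31 → acc = 0x79
  '2' = 0x32 → acc = 0x4B
  '1' = 0x31 → acc = 0x7A
Checksum = 0x7A.

7A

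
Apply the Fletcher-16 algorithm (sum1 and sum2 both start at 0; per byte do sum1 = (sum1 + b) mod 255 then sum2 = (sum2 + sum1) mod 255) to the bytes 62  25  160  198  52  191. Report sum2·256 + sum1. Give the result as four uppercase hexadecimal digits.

Running sums (mod 255):
  after byte 0 (62): sum1=62, sum2=62
  after byte 1 (25): sum1=87, sum2=149
  after byte 2 (160): sum1=247, sum2=141
  after byte 3 (198): sum1=190, sum2=76
  after byte 4 (52): sum1=242, sum2=63
  after byte 5 (191): sum1=178, sum2=241
Checksum = sum2·256 + sum1 = 241·256 + 178 = 61874 = 0xF1B2.

F1B2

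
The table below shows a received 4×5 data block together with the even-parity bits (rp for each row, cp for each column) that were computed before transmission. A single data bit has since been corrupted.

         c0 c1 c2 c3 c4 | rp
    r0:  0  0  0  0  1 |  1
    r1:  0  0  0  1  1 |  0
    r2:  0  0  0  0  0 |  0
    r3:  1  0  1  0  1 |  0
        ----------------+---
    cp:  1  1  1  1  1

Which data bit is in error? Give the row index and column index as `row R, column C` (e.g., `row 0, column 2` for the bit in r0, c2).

Recompute each row's even parity and compare to rp:
  r0: data parity 1, sent rp 1 → ok
  r1: data parity 0, sent rp 0 → ok
  r2: data parity 0, sent rp 0 → ok
  r3: data parity 1, sent rp 0 → mismatch
Recompute each column's even parity and compare to cp:
  c0: data parity 1, sent cp 1 → ok
  c1: data parity 0, sent cp 1 → mismatch
  c2: data parity 1, sent cp 1 → ok
  c3: data parity 1, sent cp 1 → ok
  c4: data parity 1, sent cp 1 → ok
Exactly one row (r3) and one column (c1) fail → the flipped bit is at their intersection.

row 3, column 1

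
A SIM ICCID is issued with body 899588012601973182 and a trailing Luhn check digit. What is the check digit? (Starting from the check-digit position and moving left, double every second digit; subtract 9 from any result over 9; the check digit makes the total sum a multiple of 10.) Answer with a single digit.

Partial digits right→left: 2 8 1 3 7 9 1 0 6 2 1 0 8 8 5 9 9 8
Double every second digit counting from the check-digit position (so the 1st, 3rd, 5th, ... of the partial from the right).
  doubled (with −9 where >9): 4 2 5 2 3 2 7 1 9 → sum 35
  kept as-is: 8 3 9 0 2 0 8 9 8 → sum 47
Total = 35 + 47 = 82.
Check digit = (10 − (82 mod 10)) mod 10 = 8.

8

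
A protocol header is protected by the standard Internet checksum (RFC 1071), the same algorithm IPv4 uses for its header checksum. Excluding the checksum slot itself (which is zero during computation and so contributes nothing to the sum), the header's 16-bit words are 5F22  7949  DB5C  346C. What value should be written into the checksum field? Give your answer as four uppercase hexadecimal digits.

17CB

One's-complement addition (fold any carry out of bit 15 back into bit 0):
  0x5F22 + 0x7949 = 0x0D86B
  0xD86B + 0xDB5C = 0x1B3C7 → wrap carry → 0xB3C8
  0xB3C8 + 0x346C = 0x0E834
One's-complement sum = 0xE834.
Checksum = ~0xE834 & 0xFFFF = 0x17CB.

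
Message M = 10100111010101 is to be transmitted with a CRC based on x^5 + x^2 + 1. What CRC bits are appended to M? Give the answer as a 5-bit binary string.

Append 5 zeros: 1010011101010100000. Divide by 100101 (XOR where the leading bit is 1):
  pos 0: 101001 XOR 100101 = 001100
  pos 2: 110011 XOR 100101 = 010110
  pos 3: 101100 XOR 100101 = 001001
  pos 5: 100110 XOR 100101 = 000011
  pos 9: 111010 XOR 100101 = 011111
  pos 10: 111110 XOR 100101 = 011011
  pos 11: 110110 XOR 100101 = 010011
  pos 12: 100110 XOR 100101 = 000011
Remainder (last 5 bits) = 00110. This is the CRC / FCS.

00110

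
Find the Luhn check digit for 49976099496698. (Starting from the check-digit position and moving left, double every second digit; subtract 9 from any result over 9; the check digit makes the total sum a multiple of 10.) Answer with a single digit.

Partial digits right→left: 8 9 6 6 9 4 9 9 0 6 7 9 9 4
Double every second digit counting from the check-digit position (so the 1st, 3rd, 5th, ... of the partial from the right).
  doubled (with −9 where >9): 7 3 9 9 0 5 9 → sum 42
  kept as-is: 9 6 4 9 6 9 4 → sum 47
Total = 42 + 47 = 89.
Check digit = (10 − (89 mod 10)) mod 10 = 1.

1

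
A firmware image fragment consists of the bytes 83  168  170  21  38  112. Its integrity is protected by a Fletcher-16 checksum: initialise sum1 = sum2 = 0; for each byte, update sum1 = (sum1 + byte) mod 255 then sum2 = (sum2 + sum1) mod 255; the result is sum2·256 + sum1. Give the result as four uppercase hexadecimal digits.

Running sums (mod 255):
  after byte 0 (83): sum1=83, sum2=83
  after byte 1 (168): sum1=251, sum2=79
  after byte 2 (170): sum1=166, sum2=245
  after byte 3 (21): sum1=187, sum2=177
  after byte 4 (38): sum1=225, sum2=147
  after byte 5 (112): sum1=82, sum2=229
Checksum = sum2·256 + sum1 = 229·256 + 82 = 58706 = 0xE552.

E552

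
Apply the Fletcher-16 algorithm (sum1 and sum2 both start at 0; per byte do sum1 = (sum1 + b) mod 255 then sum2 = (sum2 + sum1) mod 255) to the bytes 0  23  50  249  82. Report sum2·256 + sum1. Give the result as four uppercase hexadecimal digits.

Running sums (mod 255):
  after byte 0 (0): sum1=0, sum2=0
  after byte 1 (23): sum1=23, sum2=23
  after byte 2 (50): sum1=73, sum2=96
  after byte 3 (249): sum1=67, sum2=163
  after byte 4 (82): sum1=149, sum2=57
Checksum = sum2·256 + sum1 = 57·256 + 149 = 14741 = 0x3995.

3995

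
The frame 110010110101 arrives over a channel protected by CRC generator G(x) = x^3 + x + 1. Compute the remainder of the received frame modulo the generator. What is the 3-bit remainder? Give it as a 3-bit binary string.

Modulo-2 division of 110010110101 by 1011:
  pos 0: 1100 XOR 1011 = 0111
  pos 1: 1111 XOR 1011 = 0100
  pos 2: 1000 XOR 1011 = 0011
  pos 4: 1111 XOR 1011 = 0100
  pos 5: 1000 XOR 1011 = 0011
  pos 7: 1110 XOR 1011 = 0101
  pos 8: 1011 XOR 1011 = 0000
Remainder = 000 (zero — the frame passes the CRC check).

000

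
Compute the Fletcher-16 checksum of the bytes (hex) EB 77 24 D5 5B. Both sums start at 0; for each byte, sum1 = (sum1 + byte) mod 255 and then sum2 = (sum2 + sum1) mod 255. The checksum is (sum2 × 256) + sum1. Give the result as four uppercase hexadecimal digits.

Running sums (mod 255):
  after byte 0 (EB): sum1=235, sum2=235
  after byte 1 (77): sum1=99, sum2=79
  after byte 2 (24): sum1=135, sum2=214
  after byte 3 (D5): sum1=93, sum2=52
  after byte 4 (5B): sum1=184, sum2=236
Checksum = sum2·256 + sum1 = 236·256 + 184 = 60600 = 0xECB8.

ECB8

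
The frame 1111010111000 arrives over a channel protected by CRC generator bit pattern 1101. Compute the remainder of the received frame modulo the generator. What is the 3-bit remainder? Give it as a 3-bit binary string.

Modulo-2 division of 1111010111000 by 1101:
  pos 0: 1111 XOR 1101 = 0010
  pos 2: 1001 XOR 1101 = 0100
  pos 3: 1000 XOR 1101 = 0101
  pos 4: 1011 XOR 1101 = 0110
  pos 5: 1101 XOR 1101 = 0000
  pos 9: 1000 XOR 1101 = 0101
Remainder = 101 (nonzero — an error is detected).

101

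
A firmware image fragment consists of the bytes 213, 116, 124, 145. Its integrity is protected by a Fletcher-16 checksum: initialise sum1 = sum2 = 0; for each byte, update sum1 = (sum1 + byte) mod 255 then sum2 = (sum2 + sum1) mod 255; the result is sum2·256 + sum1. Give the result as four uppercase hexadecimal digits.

Running sums (mod 255):
  after byte 0 (213): sum1=213, sum2=213
  after byte 1 (116): sum1=74, sum2=32
  after byte 2 (124): sum1=198, sum2=230
  after byte 3 (145): sum1=88, sum2=63
Checksum = sum2·256 + sum1 = 63·256 + 88 = 16216 = 0x3F58.

3F58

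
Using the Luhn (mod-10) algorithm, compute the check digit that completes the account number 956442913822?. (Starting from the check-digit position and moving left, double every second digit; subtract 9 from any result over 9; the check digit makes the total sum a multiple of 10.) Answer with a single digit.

Partial digits right→left: 2 2 8 3 1 9 2 4 4 6 5 9
Double every second digit counting from the check-digit position (so the 1st, 3rd, 5th, ... of the partial from the right).
  doubled (with −9 where >9): 4 7 2 4 8 1 → sum 26
  kept as-is: 2 3 9 4 6 9 → sum 33
Total = 26 + 33 = 59.
Check digit = (10 − (59 mod 10)) mod 10 = 1.

1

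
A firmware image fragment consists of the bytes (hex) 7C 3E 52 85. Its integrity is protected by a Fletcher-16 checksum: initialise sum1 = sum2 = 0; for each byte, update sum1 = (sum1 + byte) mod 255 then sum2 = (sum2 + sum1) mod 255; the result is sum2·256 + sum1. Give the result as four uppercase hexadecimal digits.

Running sums (mod 255):
  after byte 0 (7C): sum1=124, sum2=124
  after byte 1 (3E): sum1=186, sum2=55
  after byte 2 (52): sum1=13, sum2=68
  after byte 3 (85): sum1=146, sum2=214
Checksum = sum2·256 + sum1 = 214·256 + 146 = 54930 = 0xD692.

D692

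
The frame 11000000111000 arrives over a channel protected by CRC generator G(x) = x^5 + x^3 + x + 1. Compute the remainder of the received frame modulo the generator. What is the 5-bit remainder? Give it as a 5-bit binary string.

10110

Modulo-2 division of 11000000111000 by 101011:
  pos 0: 110000 XOR 101011 = 011011
  pos 1: 110110 XOR 101011 = 011101
  pos 2: 111010 XOR 101011 = 010001
  pos 3: 100011 XOR 101011 = 001000
  pos 5: 100011 XOR 101011 = 001000
  pos 7: 100000 XOR 101011 = 001011
Remainder = 10110 (nonzero — an error is detected).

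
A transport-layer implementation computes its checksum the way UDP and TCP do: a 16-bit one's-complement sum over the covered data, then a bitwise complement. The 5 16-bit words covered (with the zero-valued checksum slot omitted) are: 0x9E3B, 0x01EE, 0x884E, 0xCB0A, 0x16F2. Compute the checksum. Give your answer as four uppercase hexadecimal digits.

F58A

One's-complement addition (fold any carry out of bit 15 back into bit 0):
  0x9E3B + 0x01EE = 0x0A029
  0xA029 + 0x884E = 0x12877 → wrap carry → 0x2878
  0x2878 + 0xCB0A = 0x0F382
  0xF382 + 0x16F2 = 0x10A74 → wrap carry → 0x0A75
One's-complement sum = 0x0A75.
Checksum = ~0x0A75 & 0xFFFF = 0xF58A.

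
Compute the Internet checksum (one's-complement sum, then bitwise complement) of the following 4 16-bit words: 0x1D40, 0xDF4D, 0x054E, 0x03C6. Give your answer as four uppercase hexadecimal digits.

FA5D

One's-complement addition (fold any carry out of bit 15 back into bit 0):
  0x1D40 + 0xDF4D = 0x0FC8D
  0xFC8D + 0x054E = 0x101DB → wrap carry → 0x01DC
  0x01DC + 0x03C6 = 0x005A2
One's-complement sum = 0x05A2.
Checksum = ~0x05A2 & 0xFFFF = 0xFA5D.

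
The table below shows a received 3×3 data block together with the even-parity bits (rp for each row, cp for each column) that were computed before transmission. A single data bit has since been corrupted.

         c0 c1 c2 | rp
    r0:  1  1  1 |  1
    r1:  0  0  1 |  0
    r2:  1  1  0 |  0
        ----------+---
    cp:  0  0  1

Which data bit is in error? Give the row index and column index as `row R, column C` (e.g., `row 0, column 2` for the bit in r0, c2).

Recompute each row's even parity and compare to rp:
  r0: data parity 1, sent rp 1 → ok
  r1: data parity 1, sent rp 0 → mismatch
  r2: data parity 0, sent rp 0 → ok
Recompute each column's even parity and compare to cp:
  c0: data parity 0, sent cp 0 → ok
  c1: data parity 0, sent cp 0 → ok
  c2: data parity 0, sent cp 1 → mismatch
Exactly one row (r1) and one column (c2) fail → the flipped bit is at their intersection.

row 1, column 2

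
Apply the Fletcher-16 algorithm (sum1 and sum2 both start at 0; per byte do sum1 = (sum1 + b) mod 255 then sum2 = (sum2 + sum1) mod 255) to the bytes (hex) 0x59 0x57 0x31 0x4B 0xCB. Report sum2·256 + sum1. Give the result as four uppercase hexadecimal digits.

Running sums (mod 255):
  after byte 0 (0x59): sum1=89, sum2=89
  after byte 1 (0x57): sum1=176, sum2=10
  after byte 2 (0x31): sum1=225, sum2=235
  after byte 3 (0x4B): sum1=45, sum2=25
  after byte 4 (0xCB): sum1=248, sum2=18
Checksum = sum2·256 + sum1 = 18·256 + 248 = 4856 = 0x12F8.

12F8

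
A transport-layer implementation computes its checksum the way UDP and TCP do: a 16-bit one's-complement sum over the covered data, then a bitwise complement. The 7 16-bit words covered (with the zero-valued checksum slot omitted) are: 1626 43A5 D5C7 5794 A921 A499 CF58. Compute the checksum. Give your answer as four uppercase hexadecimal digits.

One's-complement addition (fold any carry out of bit 15 back into bit 0):
  0x1626 + 0x43A5 = 0x059CB
  0x59CB + 0xD5C7 = 0x12F92 → wrap carry → 0x2F93
  0x2F93 + 0x5794 = 0x08727
  0x8727 + 0xA921 = 0x13048 → wrap carry → 0x3049
  0x3049 + 0xA499 = 0x0D4E2
  0xD4E2 + 0xCF58 = 0x1A43A → wrap carry → 0xA43B
One's-complement sum = 0xA43B.
Checksum = ~0xA43B & 0xFFFF = 0x5BC4.

5BC4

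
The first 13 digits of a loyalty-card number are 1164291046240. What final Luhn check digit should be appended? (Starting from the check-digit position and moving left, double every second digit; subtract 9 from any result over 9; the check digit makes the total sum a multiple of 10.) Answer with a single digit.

3

Partial digits right→left: 0 4 2 6 4 0 1 9 2 4 6 1 1
Double every second digit counting from the check-digit position (so the 1st, 3rd, 5th, ... of the partial from the right).
  doubled (with −9 where >9): 0 4 8 2 4 3 2 → sum 23
  kept as-is: 4 6 0 9 4 1 → sum 24
Total = 23 + 24 = 47.
Check digit = (10 − (47 mod 10)) mod 10 = 3.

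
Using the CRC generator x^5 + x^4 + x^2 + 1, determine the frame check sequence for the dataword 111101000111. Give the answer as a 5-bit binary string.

Append 5 zeros: 11110100011100000. Divide by 110101 (XOR where the leading bit is 1):
  pos 0: 111101 XOR 110101 = 001000
  pos 2: 100000 XOR 110101 = 010101
  pos 3: 101010 XOR 110101 = 011111
  pos 4: 111111 XOR 110101 = 001010
  pos 6: 101011 XOR 110101 = 011110
  pos 7: 111100 XOR 110101 = 001001
  pos 9: 100100 XOR 110101 = 010001
  pos 10: 100010 XOR 110101 = 010111
  pos 11: 101110 XOR 110101 = 011011
Remainder (last 5 bits) = 11011. This is the CRC / FCS.

11011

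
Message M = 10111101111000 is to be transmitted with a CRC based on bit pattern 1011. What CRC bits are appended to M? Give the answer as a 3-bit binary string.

011

Append 3 zeros: 10111101111000000. Divide by 1011 (XOR where the leading bit is 1):
  pos 0: 1011 XOR 1011 = 0000
  pos 4: 1101 XOR 1011 = 0110
  pos 5: 1101 XOR 1011 = 0110
  pos 6: 1101 XOR 1011 = 0110
  pos 7: 1101 XOR 1011 = 0110
  pos 8: 1100 XOR 1011 = 0111
  pos 9: 1110 XOR 1011 = 0101
  pos 10: 1010 XOR 1011 = 0001
  pos 13: 1000 XOR 1011 = 0011
Remainder (last 3 bits) = 011. This is the CRC / FCS.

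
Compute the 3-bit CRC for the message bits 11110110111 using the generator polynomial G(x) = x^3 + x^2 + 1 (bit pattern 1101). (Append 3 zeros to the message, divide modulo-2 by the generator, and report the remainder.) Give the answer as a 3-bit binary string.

101

Append 3 zeros: 11110110111000. Divide by 1101 (XOR where the leading bit is 1):
  pos 0: 1111 XOR 1101 = 0010
  pos 2: 1001 XOR 1101 = 0100
  pos 3: 1001 XOR 1101 = 0100
  pos 4: 1000 XOR 1101 = 0101
  pos 5: 1011 XOR 1101 = 0110
  pos 6: 1101 XOR 1101 = 0000
  pos 10: 1000 XOR 1101 = 0101
Remainder (last 3 bits) = 101. This is the CRC / FCS.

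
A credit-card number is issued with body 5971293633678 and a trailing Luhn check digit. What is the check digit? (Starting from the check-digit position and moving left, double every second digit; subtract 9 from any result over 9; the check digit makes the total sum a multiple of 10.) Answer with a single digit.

3

Partial digits right→left: 8 7 6 3 3 6 3 9 2 1 7 9 5
Double every second digit counting from the check-digit position (so the 1st, 3rd, 5th, ... of the partial from the right).
  doubled (with −9 where >9): 7 3 6 6 4 5 1 → sum 32
  kept as-is: 7 3 6 9 1 9 → sum 35
Total = 32 + 35 = 67.
Check digit = (10 − (67 mod 10)) mod 10 = 3.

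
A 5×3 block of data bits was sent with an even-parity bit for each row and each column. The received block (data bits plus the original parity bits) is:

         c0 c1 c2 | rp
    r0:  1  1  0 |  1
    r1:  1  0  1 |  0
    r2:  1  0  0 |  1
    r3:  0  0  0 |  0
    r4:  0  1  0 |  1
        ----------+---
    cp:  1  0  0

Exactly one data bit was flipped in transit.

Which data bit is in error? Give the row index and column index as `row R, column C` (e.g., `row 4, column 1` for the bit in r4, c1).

row 0, column 2

Recompute each row's even parity and compare to rp:
  r0: data parity 0, sent rp 1 → mismatch
  r1: data parity 0, sent rp 0 → ok
  r2: data parity 1, sent rp 1 → ok
  r3: data parity 0, sent rp 0 → ok
  r4: data parity 1, sent rp 1 → ok
Recompute each column's even parity and compare to cp:
  c0: data parity 1, sent cp 1 → ok
  c1: data parity 0, sent cp 0 → ok
  c2: data parity 1, sent cp 0 → mismatch
Exactly one row (r0) and one column (c2) fail → the flipped bit is at their intersection.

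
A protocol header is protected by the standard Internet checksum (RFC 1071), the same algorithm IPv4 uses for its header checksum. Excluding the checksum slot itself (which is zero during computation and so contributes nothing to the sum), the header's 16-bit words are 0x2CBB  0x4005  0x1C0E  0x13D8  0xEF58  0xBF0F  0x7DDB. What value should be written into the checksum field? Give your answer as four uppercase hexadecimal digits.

3715

One's-complement addition (fold any carry out of bit 15 back into bit 0):
  0x2CBB + 0x4005 = 0x06CC0
  0x6CC0 + 0x1C0E = 0x088CE
  0x88CE + 0x13D8 = 0x09CA6
  0x9CA6 + 0xEF58 = 0x18BFE → wrap carry → 0x8BFF
  0x8BFF + 0xBF0F = 0x14B0E → wrap carry → 0x4B0F
  0x4B0F + 0x7DDB = 0x0C8EA
One's-complement sum = 0xC8EA.
Checksum = ~0xC8EA & 0xFFFF = 0x3715.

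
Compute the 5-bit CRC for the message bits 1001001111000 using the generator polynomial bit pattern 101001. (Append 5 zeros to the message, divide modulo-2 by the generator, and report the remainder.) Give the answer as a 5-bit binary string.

00000

Append 5 zeros: 100100111100000000. Divide by 101001 (XOR where the leading bit is 1):
  pos 0: 100100 XOR 101001 = 001101
  pos 2: 110111 XOR 101001 = 011110
  pos 3: 111101 XOR 101001 = 010100
  pos 4: 101001 XOR 101001 = 000000
Remainder (last 5 bits) = 00000. This is the CRC / FCS.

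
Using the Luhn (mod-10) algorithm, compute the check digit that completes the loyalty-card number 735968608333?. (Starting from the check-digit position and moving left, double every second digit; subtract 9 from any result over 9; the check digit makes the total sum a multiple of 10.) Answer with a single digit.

1

Partial digits right→left: 3 3 3 8 0 6 8 6 9 5 3 7
Double every second digit counting from the check-digit position (so the 1st, 3rd, 5th, ... of the partial from the right).
  doubled (with −9 where >9): 6 6 0 7 9 6 → sum 34
  kept as-is: 3 8 6 6 5 7 → sum 35
Total = 34 + 35 = 69.
Check digit = (10 − (69 mod 10)) mod 10 = 1.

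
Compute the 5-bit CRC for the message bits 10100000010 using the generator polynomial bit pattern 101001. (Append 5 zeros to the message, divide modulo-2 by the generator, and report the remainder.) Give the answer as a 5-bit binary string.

Append 5 zeros: 1010000001000000. Divide by 101001 (XOR where the leading bit is 1):
  pos 0: 101000 XOR 101001 = 000001
  pos 5: 100010 XOR 101001 = 001011
  pos 7: 101100 XOR 101001 = 000101
  pos 10: 101000 XOR 101001 = 000001
Remainder (last 5 bits) = 00001. This is the CRC / FCS.

00001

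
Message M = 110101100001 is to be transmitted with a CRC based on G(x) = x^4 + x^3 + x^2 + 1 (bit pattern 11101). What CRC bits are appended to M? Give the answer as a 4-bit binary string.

Append 4 zeros: 1101011000010000. Divide by 11101 (XOR where the leading bit is 1):
  pos 0: 11010 XOR 11101 = 00111
  pos 2: 11111 XOR 11101 = 00010
  pos 5: 10000 XOR 11101 = 01101
  pos 6: 11010 XOR 11101 = 00111
  pos 8: 11110 XOR 11101 = 00011
  pos 11: 11000 XOR 11101 = 00101
Remainder (last 4 bits) = 0101. This is the CRC / FCS.

0101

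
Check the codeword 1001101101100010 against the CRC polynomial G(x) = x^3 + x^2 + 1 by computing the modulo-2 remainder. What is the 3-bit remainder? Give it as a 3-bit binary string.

111

Modulo-2 division of 1001101101100010 by 1101:
  pos 0: 1001 XOR 1101 = 0100
  pos 1: 1001 XOR 1101 = 0100
  pos 2: 1000 XOR 1101 = 0101
  pos 3: 1011 XOR 1101 = 0110
  pos 4: 1101 XOR 1101 = 0000
  pos 9: 1100 XOR 1101 = 0001
  pos 12: 1010 XOR 1101 = 0111
Remainder = 111 (nonzero — an error is detected).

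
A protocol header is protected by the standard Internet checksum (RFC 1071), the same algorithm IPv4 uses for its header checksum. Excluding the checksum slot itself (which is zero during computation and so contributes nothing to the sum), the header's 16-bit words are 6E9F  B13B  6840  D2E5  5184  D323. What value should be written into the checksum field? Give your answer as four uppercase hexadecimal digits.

8056

One's-complement addition (fold any carry out of bit 15 back into bit 0):
  0x6E9F + 0xB13B = 0x11FDA → wrap carry → 0x1FDB
  0x1FDB + 0x6840 = 0x0881B
  0x881B + 0xD2E5 = 0x15B00 → wrap carry → 0x5B01
  0x5B01 + 0x5184 = 0x0AC85
  0xAC85 + 0xD323 = 0x17FA8 → wrap carry → 0x7FA9
One's-complement sum = 0x7FA9.
Checksum = ~0x7FA9 & 0xFFFF = 0x8056.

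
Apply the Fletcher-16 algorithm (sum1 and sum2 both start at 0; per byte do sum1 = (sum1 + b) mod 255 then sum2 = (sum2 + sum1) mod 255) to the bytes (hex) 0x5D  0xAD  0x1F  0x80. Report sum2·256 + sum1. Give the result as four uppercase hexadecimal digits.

3DAA

Running sums (mod 255):
  after byte 0 (0x5D): sum1=93, sum2=93
  after byte 1 (0xAD): sum1=11, sum2=104
  after byte 2 (0x1F): sum1=42, sum2=146
  after byte 3 (0x80): sum1=170, sum2=61
Checksum = sum2·256 + sum1 = 61·256 + 170 = 15786 = 0x3DAA.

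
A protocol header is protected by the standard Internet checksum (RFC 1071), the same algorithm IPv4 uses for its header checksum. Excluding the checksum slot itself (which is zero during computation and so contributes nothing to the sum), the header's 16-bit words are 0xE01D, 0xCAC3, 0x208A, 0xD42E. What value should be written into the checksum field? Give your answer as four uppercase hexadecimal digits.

One's-complement addition (fold any carry out of bit 15 back into bit 0):
  0xE01D + 0xCAC3 = 0x1AAE0 → wrap carry → 0xAAE1
  0xAAE1 + 0x208A = 0x0CB6B
  0xCB6B + 0xD42E = 0x19F99 → wrap carry → 0x9F9A
One's-complement sum = 0x9F9A.
Checksum = ~0x9F9A & 0xFFFF = 0x6065.

6065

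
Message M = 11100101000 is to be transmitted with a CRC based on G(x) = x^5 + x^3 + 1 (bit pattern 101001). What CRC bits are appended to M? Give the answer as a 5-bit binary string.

11001

Append 5 zeros: 1110010100000000. Divide by 101001 (XOR where the leading bit is 1):
  pos 0: 111001 XOR 101001 = 010000
  pos 1: 100000 XOR 101001 = 001001
  pos 3: 100110 XOR 101001 = 001111
  pos 5: 111100 XOR 101001 = 010101
  pos 6: 101010 XOR 101001 = 000011
  pos 10: 110000 XOR 101001 = 011001
Remainder (last 5 bits) = 11001. This is the CRC / FCS.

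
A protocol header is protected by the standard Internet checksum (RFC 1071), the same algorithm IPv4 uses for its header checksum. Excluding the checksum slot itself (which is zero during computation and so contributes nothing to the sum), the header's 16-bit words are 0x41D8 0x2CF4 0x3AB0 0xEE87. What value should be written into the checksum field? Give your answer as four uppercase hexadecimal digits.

67FB

One's-complement addition (fold any carry out of bit 15 back into bit 0):
  0x41D8 + 0x2CF4 = 0x06ECC
  0x6ECC + 0x3AB0 = 0x0A97C
  0xA97C + 0xEE87 = 0x19803 → wrap carry → 0x9804
One's-complement sum = 0x9804.
Checksum = ~0x9804 & 0xFFFF = 0x67FB.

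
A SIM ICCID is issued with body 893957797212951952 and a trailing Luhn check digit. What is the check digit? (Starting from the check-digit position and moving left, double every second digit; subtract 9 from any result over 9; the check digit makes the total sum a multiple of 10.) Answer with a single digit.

Partial digits right→left: 2 5 9 1 5 9 2 1 2 7 9 7 7 5 9 3 9 8
Double every second digit counting from the check-digit position (so the 1st, 3rd, 5th, ... of the partial from the right).
  doubled (with −9 where >9): 4 9 1 4 4 9 5 9 9 → sum 54
  kept as-is: 5 1 9 1 7 7 5 3 8 → sum 46
Total = 54 + 46 = 100.
Check digit = (10 − (100 mod 10)) mod 10 = 0.

0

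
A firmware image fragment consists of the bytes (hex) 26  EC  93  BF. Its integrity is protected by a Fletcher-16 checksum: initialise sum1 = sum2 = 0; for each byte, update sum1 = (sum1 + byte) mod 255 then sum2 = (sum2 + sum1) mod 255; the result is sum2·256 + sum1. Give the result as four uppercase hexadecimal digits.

Running sums (mod 255):
  after byte 0 (26): sum1=38, sum2=38
  after byte 1 (EC): sum1=19, sum2=57
  after byte 2 (93): sum1=166, sum2=223
  after byte 3 (BF): sum1=102, sum2=70
Checksum = sum2·256 + sum1 = 70·256 + 102 = 18022 = 0x4666.

4666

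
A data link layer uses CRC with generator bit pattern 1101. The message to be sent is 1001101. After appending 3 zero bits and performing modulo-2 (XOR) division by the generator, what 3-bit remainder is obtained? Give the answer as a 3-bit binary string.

100

Append 3 zeros: 1001101000. Divide by 1101 (XOR where the leading bit is 1):
  pos 0: 1001 XOR 1101 = 0100
  pos 1: 1001 XOR 1101 = 0100
  pos 2: 1000 XOR 1101 = 0101
  pos 3: 1011 XOR 1101 = 0110
  pos 4: 1100 XOR 1101 = 0001
Remainder (last 3 bits) = 100. This is the CRC / FCS.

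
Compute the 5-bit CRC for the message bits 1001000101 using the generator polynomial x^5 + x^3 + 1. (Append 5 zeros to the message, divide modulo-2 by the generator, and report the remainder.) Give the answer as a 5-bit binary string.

Append 5 zeros: 100100010100000. Divide by 101001 (XOR where the leading bit is 1):
  pos 0: 100100 XOR 101001 = 001101
  pos 2: 110101 XOR 101001 = 011100
  pos 3: 111000 XOR 101001 = 010001
  pos 4: 100011 XOR 101001 = 001010
  pos 6: 101000 XOR 101001 = 000001
Remainder (last 5 bits) = 01000. This is the CRC / FCS.

01000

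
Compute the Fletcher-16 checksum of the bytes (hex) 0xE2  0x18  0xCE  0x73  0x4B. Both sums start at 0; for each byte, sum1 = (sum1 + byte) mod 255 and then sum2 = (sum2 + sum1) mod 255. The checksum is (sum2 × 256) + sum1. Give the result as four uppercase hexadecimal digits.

6D88

Running sums (mod 255):
  after byte 0 (0xE2): sum1=226, sum2=226
  after byte 1 (0x18): sum1=250, sum2=221
  after byte 2 (0xCE): sum1=201, sum2=167
  after byte 3 (0x73): sum1=61, sum2=228
  after byte 4 (0x4B): sum1=136, sum2=109
Checksum = sum2·256 + sum1 = 109·256 + 136 = 28040 = 0x6D88.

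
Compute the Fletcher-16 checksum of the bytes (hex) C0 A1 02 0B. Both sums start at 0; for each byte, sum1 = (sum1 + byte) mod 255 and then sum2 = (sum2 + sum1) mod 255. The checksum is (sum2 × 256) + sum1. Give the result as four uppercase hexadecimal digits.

Running sums (mod 255):
  after byte 0 (C0): sum1=192, sum2=192
  after byte 1 (A1): sum1=98, sum2=35
  after byte 2 (02): sum1=100, sum2=135
  after byte 3 (0B): sum1=111, sum2=246
Checksum = sum2·256 + sum1 = 246·256 + 111 = 63087 = 0xF66F.

F66F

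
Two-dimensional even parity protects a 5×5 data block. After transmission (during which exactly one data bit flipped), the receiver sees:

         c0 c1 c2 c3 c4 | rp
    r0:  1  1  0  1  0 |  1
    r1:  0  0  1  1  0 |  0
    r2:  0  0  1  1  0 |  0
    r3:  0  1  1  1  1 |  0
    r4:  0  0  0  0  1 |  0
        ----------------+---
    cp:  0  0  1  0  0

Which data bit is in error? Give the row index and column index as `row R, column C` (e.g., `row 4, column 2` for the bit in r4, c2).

row 4, column 0

Recompute each row's even parity and compare to rp:
  r0: data parity 1, sent rp 1 → ok
  r1: data parity 0, sent rp 0 → ok
  r2: data parity 0, sent rp 0 → ok
  r3: data parity 0, sent rp 0 → ok
  r4: data parity 1, sent rp 0 → mismatch
Recompute each column's even parity and compare to cp:
  c0: data parity 1, sent cp 0 → mismatch
  c1: data parity 0, sent cp 0 → ok
  c2: data parity 1, sent cp 1 → ok
  c3: data parity 0, sent cp 0 → ok
  c4: data parity 0, sent cp 0 → ok
Exactly one row (r4) and one column (c0) fail → the flipped bit is at their intersection.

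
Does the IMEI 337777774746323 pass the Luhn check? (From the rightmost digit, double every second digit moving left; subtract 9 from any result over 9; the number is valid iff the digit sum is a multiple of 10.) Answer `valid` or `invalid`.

invalid

From the right, keep odd positions and double even positions (subtract 9 from any doubled value over 9):
  doubled (positions 2,4,...): 4 3 5 5 5 5 6 → sum 33
  kept (positions 1,3,...): 3 3 4 4 7 7 7 3 → sum 38
Total = 71.
71 mod 10 = 1, so the number is invalid.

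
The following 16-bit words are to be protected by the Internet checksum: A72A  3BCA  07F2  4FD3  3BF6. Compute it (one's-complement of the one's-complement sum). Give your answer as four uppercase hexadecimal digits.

894F

One's-complement addition (fold any carry out of bit 15 back into bit 0):
  0xA72A + 0x3BCA = 0x0E2F4
  0xE2F4 + 0x07F2 = 0x0EAE6
  0xEAE6 + 0x4FD3 = 0x13AB9 → wrap carry → 0x3ABA
  0x3ABA + 0x3BF6 = 0x076B0
One's-complement sum = 0x76B0.
Checksum = ~0x76B0 & 0xFFFF = 0x894F.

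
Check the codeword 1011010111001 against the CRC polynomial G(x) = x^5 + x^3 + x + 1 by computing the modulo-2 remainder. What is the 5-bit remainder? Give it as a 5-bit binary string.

00000

Modulo-2 division of 1011010111001 by 101011:
  pos 0: 101101 XOR 101011 = 000110
  pos 3: 110011 XOR 101011 = 011000
  pos 4: 110001 XOR 101011 = 011010
  pos 5: 110100 XOR 101011 = 011111
  pos 6: 111110 XOR 101011 = 010101
  pos 7: 101011 XOR 101011 = 000000
Remainder = 00000 (zero — the frame passes the CRC check).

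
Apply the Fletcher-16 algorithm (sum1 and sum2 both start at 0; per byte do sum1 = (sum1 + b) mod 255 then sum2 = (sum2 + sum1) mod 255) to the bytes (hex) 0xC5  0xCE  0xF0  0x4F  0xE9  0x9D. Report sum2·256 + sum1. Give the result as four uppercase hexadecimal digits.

CF5C

Running sums (mod 255):
  after byte 0 (0xC5): sum1=197, sum2=197
  after byte 1 (0xCE): sum1=148, sum2=90
  after byte 2 (0xF0): sum1=133, sum2=223
  after byte 3 (0x4F): sum1=212, sum2=180
  after byte 4 (0xE9): sum1=190, sum2=115
  after byte 5 (0x9D): sum1=92, sum2=207
Checksum = sum2·256 + sum1 = 207·256 + 92 = 53084 = 0xCF5C.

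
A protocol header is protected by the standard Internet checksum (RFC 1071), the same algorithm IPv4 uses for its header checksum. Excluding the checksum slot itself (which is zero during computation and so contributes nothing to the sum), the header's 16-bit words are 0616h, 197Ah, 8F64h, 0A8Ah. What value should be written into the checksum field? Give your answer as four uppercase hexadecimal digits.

One's-complement addition (fold any carry out of bit 15 back into bit 0):
  0x0616 + 0x197A = 0x01F90
  0x1F90 + 0x8F64 = 0x0AEF4
  0xAEF4 + 0x0A8A = 0x0B97E
One's-complement sum = 0xB97E.
Checksum = ~0xB97E & 0xFFFF = 0x4681.

4681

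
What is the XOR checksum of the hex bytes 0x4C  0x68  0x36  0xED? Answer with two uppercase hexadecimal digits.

FF

XOR the bytes together:
  start with 0x4C
  0x4C ⊕ 0x68 = 0x24
  0x24 ⊕ 0x36 = 0x12
  0x12 ⊕ 0xED = 0xFF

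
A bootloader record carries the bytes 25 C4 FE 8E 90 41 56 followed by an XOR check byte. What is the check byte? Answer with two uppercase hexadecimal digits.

16

XOR the bytes together:
  start with 0x25
  0x25 ⊕ 0xC4 = 0xE1
  0xE1 ⊕ 0xFE = 0x1F
  0x1F ⊕ 0x8E = 0x91
  0x91 ⊕ 0x90 = 0x01
  0x01 ⊕ 0x41 = 0x40
  0x40 ⊕ 0x56 = 0x16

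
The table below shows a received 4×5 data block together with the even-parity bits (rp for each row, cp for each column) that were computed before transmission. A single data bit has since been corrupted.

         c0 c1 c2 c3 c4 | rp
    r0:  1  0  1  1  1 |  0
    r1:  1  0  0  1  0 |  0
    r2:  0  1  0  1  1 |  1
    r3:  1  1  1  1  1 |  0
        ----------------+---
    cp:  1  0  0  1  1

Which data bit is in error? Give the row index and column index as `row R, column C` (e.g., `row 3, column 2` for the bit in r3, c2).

Recompute each row's even parity and compare to rp:
  r0: data parity 0, sent rp 0 → ok
  r1: data parity 0, sent rp 0 → ok
  r2: data parity 1, sent rp 1 → ok
  r3: data parity 1, sent rp 0 → mismatch
Recompute each column's even parity and compare to cp:
  c0: data parity 1, sent cp 1 → ok
  c1: data parity 0, sent cp 0 → ok
  c2: data parity 0, sent cp 0 → ok
  c3: data parity 0, sent cp 1 → mismatch
  c4: data parity 1, sent cp 1 → ok
Exactly one row (r3) and one column (c3) fail → the flipped bit is at their intersection.

row 3, column 3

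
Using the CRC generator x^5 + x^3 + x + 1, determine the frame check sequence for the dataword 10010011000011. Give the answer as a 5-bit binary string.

Append 5 zeros: 1001001100001100000. Divide by 101011 (XOR where the leading bit is 1):
  pos 0: 100100 XOR 101011 = 001111
  pos 2: 111111 XOR 101011 = 010100
  pos 3: 101000 XOR 101011 = 000011
  pos 7: 110001 XOR 101011 = 011010
  pos 8: 110101 XOR 101011 = 011110
  pos 9: 111100 XOR 101011 = 010111
  pos 10: 101110 XOR 101011 = 000101
  pos 13: 101000 XOR 101011 = 000011
Remainder (last 5 bits) = 00011. This is the CRC / FCS.

00011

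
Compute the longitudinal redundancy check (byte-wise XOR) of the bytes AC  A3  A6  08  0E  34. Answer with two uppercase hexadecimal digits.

XOR the bytes together:
  start with 0xAC
  0xAC ⊕ 0xA3 = 0x0F
  0x0F ⊕ 0xA6 = 0xA9
  0xA9 ⊕ 0x08 = 0xA1
  0xA1 ⊕ 0x0E = 0xAF
  0xAF ⊕ 0x34 = 0x9B

9B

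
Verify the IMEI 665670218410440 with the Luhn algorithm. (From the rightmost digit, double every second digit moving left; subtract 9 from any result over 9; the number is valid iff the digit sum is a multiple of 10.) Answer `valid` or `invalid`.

From the right, keep odd positions and double even positions (subtract 9 from any doubled value over 9):
  doubled (positions 2,4,...): 8 0 8 2 0 3 3 → sum 24
  kept (positions 1,3,...): 0 4 1 8 2 7 5 6 → sum 33
Total = 57.
57 mod 10 = 7, so the number is invalid.

invalid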